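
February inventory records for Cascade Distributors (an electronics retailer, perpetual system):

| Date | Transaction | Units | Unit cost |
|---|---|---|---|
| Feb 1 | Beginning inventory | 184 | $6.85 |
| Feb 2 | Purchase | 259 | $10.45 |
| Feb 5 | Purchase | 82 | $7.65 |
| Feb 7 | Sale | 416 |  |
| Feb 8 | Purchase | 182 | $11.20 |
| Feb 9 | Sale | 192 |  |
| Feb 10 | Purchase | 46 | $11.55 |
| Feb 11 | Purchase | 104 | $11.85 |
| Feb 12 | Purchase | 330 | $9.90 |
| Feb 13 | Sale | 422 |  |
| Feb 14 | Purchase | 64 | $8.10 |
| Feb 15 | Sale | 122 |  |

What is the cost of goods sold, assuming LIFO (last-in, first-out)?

COGS = $11,503.60

Feb 7, 416 sold [LIFO — newest first]: 82 @ $7.65 + 259 @ $10.45 + 75 @ $6.85 = $3,847.60
Feb 9, 192 sold [LIFO — newest first]: 182 @ $11.20 + 10 @ $6.85 = $2,106.90
Feb 13, 422 sold [LIFO — newest first]: 330 @ $9.90 + 92 @ $11.85 = $4,357.20
Feb 15, 122 sold [LIFO — newest first]: 64 @ $8.10 + 12 @ $11.85 + 46 @ $11.55 = $1,191.90
Total COGS = $3,847.60 + $2,106.90 + $4,357.20 + $1,191.90 = $11,503.60
Ending inventory: 99 @ $6.85 = $678.15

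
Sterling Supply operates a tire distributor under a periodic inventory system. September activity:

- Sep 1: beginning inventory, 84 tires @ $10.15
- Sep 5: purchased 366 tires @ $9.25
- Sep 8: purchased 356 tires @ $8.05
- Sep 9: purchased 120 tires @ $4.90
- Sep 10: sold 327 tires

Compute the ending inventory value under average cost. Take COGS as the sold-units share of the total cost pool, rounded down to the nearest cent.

Ending inventory = $4,975.65

Sep 10, sell 327: 327/926 × $7,691.90 → $2,716.25
Ending inventory (cost pool remaining) = $4,975.65
Check: goods available $7,691.90 = COGS $2,716.25 + ending $4,975.65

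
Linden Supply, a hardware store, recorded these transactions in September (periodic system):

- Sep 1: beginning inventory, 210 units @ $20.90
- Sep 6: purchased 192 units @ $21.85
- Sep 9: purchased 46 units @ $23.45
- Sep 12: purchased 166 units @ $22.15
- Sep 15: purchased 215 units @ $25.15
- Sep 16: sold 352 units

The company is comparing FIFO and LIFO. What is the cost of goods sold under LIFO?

COGS = $8,441.80

FIFO COGS: 210 @ $20.90 + 142 @ $21.85 = $7,491.70
LIFO COGS: 215 @ $25.15 + 137 @ $22.15 = $8,441.80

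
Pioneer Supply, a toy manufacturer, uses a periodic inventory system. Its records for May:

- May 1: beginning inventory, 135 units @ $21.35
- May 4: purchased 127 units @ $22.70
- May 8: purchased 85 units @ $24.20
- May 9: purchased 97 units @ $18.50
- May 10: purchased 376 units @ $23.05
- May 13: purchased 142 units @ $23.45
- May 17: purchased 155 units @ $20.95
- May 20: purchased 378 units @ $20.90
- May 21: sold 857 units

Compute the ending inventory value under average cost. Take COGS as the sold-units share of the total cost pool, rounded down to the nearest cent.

Ending inventory = $13,980.87

May 21, sell 857: 857/1495 × $32,760.80 → $18,779.93
Ending inventory (cost pool remaining) = $13,980.87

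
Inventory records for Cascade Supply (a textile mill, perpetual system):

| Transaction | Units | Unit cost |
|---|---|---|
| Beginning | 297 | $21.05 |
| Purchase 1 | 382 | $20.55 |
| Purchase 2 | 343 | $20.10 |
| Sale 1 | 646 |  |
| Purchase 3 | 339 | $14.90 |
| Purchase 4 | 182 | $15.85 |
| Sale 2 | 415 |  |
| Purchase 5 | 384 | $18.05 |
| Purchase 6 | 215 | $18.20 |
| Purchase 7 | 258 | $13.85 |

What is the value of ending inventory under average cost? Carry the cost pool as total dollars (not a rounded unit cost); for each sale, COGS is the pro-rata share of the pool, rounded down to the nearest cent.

After Beginning: 297 on hand, pool $6,251.85 (≈ $21.0500 each)
After Purchase 1: 679 on hand, pool $14,101.95 (≈ $20.7687 each)
After Purchase 2: 1022 on hand, pool $20,996.25 (≈ $20.5443 each)
Sale 1, sell 646: 646/1022 × $20,996.25 → $13,271.60
After Purchase 3: 715 on hand, pool $12,775.75 (≈ $17.8682 each)
After Purchase 4: 897 on hand, pool $15,660.45 (≈ $17.4587 each)
Sale 2, sell 415: 415/897 × $15,660.45 → $7,245.35
After Purchase 5: 866 on hand, pool $15,346.30 (≈ $17.7209 each)
After Purchase 6: 1081 on hand, pool $19,259.30 (≈ $17.8162 each)
After Purchase 7: 1339 on hand, pool $22,832.60 (≈ $17.0520 each)
Total COGS = $13,271.60 + $7,245.35 = $20,516.95
Ending inventory (cost pool remaining) = $22,832.60

Ending inventory = $22,832.60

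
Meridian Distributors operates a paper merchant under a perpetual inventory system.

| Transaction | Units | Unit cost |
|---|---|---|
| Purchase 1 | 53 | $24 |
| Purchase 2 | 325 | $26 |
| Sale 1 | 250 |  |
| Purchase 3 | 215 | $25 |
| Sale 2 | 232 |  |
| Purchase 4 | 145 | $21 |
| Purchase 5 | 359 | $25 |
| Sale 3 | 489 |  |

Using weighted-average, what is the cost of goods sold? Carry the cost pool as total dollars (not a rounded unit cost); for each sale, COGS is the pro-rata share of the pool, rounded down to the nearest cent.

After Purchase 1: 53 on hand, pool $1,272.00 (≈ $24.0000 each)
After Purchase 2: 378 on hand, pool $9,722.00 (≈ $25.7196 each)
Sale 1, sell 250: 250/378 × $9,722.00 → $6,429.89
After Purchase 3: 343 on hand, pool $8,667.11 (≈ $25.2685 each)
Sale 2, sell 232: 232/343 × $8,667.11 → $5,862.30
After Purchase 4: 256 on hand, pool $5,849.81 (≈ $22.8508 each)
After Purchase 5: 615 on hand, pool $14,824.81 (≈ $24.1054 each)
Sale 3, sell 489: 489/615 × $14,824.81 → $11,787.53
Total COGS = $6,429.89 + $5,862.30 + $11,787.53 = $24,079.72
Ending inventory (cost pool remaining) = $3,037.28

COGS = $24,079.72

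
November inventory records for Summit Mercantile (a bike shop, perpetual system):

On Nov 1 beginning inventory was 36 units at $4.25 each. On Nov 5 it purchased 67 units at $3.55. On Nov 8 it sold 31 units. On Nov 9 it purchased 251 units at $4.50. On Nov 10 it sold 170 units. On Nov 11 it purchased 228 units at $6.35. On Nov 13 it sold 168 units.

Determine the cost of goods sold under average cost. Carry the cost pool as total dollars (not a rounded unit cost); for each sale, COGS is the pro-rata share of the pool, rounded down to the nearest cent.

After Nov 1: 36 on hand, pool $153.00 (≈ $4.2500 each)
After Nov 5: 103 on hand, pool $390.85 (≈ $3.7947 each)
Nov 8, sell 31: 31/103 × $390.85 → $117.63
After Nov 9: 323 on hand, pool $1,402.72 (≈ $4.3428 each)
Nov 10, sell 170: 170/323 × $1,402.72 → $738.27
After Nov 11: 381 on hand, pool $2,112.25 (≈ $5.5440 each)
Nov 13, sell 168: 168/381 × $2,112.25 → $931.38
Total COGS = $117.63 + $738.27 + $931.38 = $1,787.28
Ending inventory (cost pool remaining) = $1,180.87

COGS = $1,787.28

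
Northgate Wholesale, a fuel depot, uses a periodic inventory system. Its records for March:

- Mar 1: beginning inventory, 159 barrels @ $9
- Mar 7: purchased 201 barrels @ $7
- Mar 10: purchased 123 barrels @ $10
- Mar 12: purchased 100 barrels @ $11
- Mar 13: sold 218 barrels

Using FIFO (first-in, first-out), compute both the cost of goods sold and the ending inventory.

COGS = $1,844; ending inventory = $3,324

Mar 13, 218 sold [FIFO — oldest first]: 159 @ $9 + 59 @ $7 = $1,844
Ending inventory: 142 @ $7 + 123 @ $10 + 100 @ $11 = $3,324
Check: goods available $5,168 = COGS $1,844 + ending $3,324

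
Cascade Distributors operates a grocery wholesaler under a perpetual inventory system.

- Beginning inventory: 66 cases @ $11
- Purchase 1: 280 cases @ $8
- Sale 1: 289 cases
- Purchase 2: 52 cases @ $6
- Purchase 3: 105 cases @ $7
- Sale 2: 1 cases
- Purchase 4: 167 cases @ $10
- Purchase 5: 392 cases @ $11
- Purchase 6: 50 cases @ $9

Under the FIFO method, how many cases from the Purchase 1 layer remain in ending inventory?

56

Sale 1 (289) [FIFO — oldest first]: 66 @ $11 + 223 @ $8 = $2,510
Sale 2 (1) [FIFO — oldest first]: 1 @ $8 = $8
Total COGS = $2,510 + $8 = $2,518
Ending inventory: 56 @ $8 + 52 @ $6 + 105 @ $7 + 167 @ $10 + 392 @ $11 + 50 @ $9 = $7,927
Check: goods available $10,445 = COGS $2,518 + ending $7,927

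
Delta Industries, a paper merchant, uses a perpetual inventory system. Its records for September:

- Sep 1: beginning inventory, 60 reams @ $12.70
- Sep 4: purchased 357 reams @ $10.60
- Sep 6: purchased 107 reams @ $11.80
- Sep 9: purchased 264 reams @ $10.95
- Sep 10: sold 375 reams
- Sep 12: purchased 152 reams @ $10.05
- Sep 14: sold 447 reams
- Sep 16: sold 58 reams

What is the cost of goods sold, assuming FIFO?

Sep 10, 375 sold [FIFO — oldest first]: 60 @ $12.70 + 315 @ $10.60 = $4,101.00
Sep 14, 447 sold [FIFO — oldest first]: 42 @ $10.60 + 107 @ $11.80 + 264 @ $10.95 + 34 @ $10.05 = $4,940.30
Sep 16, 58 sold [FIFO — oldest first]: 58 @ $10.05 = $582.90
Total COGS = $4,101.00 + $4,940.30 + $582.90 = $9,624.20
Ending inventory: 60 @ $10.05 = $603.00

COGS = $9,624.20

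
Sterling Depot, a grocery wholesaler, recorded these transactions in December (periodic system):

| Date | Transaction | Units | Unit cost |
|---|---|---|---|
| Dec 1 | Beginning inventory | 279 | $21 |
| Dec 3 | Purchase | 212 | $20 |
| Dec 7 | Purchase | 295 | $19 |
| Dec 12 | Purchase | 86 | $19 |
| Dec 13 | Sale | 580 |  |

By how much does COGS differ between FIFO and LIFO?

$571

FIFO COGS: 279 @ $21 + 212 @ $20 + 89 @ $19 = $11,790
LIFO COGS: 86 @ $19 + 295 @ $19 + 199 @ $20 = $11,219
Difference = |$11,790 − $11,219| = $571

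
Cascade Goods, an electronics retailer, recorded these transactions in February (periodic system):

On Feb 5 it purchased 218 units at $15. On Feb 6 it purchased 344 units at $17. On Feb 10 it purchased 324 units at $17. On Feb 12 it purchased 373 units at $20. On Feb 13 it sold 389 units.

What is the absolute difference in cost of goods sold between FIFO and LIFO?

FIFO COGS: 218 @ $15 + 171 @ $17 = $6,177
LIFO COGS: 373 @ $20 + 16 @ $17 = $7,732
Difference = |$6,177 − $7,732| = $1,555

$1,555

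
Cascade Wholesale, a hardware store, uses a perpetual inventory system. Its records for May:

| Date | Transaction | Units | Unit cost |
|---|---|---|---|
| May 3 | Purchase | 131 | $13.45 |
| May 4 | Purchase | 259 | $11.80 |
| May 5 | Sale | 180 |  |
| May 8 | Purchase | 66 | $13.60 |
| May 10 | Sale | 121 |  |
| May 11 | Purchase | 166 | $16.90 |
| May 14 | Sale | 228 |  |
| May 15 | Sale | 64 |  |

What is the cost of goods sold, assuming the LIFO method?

COGS = $8,131.10

May 5, 180 sold [LIFO — newest first]: 180 @ $11.80 = $2,124.00
May 10, 121 sold [LIFO — newest first]: 66 @ $13.60 + 55 @ $11.80 = $1,546.60
May 14, 228 sold [LIFO — newest first]: 166 @ $16.90 + 24 @ $11.80 + 38 @ $13.45 = $3,599.70
May 15, 64 sold [LIFO — newest first]: 64 @ $13.45 = $860.80
Total COGS = $2,124.00 + $1,546.60 + $3,599.70 + $860.80 = $8,131.10
Ending inventory: 29 @ $13.45 = $390.05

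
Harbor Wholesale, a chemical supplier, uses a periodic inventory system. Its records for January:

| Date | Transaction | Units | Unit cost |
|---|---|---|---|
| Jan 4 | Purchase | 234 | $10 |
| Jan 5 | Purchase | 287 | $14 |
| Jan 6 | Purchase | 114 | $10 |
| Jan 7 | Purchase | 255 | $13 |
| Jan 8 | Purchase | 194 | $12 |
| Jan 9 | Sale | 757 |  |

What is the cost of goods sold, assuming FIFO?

COGS = $9,084

Jan 9, 757 sold [FIFO — oldest first]: 234 @ $10 + 287 @ $14 + 114 @ $10 + 122 @ $13 = $9,084
Ending inventory: 133 @ $13 + 194 @ $12 = $4,057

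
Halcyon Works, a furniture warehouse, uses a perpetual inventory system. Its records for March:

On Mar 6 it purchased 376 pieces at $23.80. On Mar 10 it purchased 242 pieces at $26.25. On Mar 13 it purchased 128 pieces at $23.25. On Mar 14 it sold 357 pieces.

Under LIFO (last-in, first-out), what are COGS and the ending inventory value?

COGS = $8,987.25; ending inventory = $9,290.05

Mar 14, 357 sold [LIFO — newest first]: 128 @ $23.25 + 229 @ $26.25 = $8,987.25
Ending inventory: 376 @ $23.80 + 13 @ $26.25 = $9,290.05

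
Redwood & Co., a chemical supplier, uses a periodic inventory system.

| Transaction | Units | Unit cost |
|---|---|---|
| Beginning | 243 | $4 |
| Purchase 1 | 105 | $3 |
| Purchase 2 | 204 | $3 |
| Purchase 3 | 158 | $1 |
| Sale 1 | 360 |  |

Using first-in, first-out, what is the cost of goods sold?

COGS = $1,323

Sale 1 (360) [FIFO — oldest first]: 243 @ $4 + 105 @ $3 + 12 @ $3 = $1,323
Ending inventory: 192 @ $3 + 158 @ $1 = $734
Check: goods available $2,057 = COGS $1,323 + ending $734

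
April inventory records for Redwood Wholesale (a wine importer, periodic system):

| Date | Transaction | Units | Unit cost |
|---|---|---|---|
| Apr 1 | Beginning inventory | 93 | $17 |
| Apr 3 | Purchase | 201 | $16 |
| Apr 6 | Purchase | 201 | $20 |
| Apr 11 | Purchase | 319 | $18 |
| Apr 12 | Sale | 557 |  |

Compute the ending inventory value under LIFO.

Apr 12, 557 sold [LIFO — newest first]: 319 @ $18 + 201 @ $20 + 37 @ $16 = $10,354
Ending inventory: 93 @ $17 + 164 @ $16 = $4,205
Check: goods available $14,559 = COGS $10,354 + ending $4,205

Ending inventory = $4,205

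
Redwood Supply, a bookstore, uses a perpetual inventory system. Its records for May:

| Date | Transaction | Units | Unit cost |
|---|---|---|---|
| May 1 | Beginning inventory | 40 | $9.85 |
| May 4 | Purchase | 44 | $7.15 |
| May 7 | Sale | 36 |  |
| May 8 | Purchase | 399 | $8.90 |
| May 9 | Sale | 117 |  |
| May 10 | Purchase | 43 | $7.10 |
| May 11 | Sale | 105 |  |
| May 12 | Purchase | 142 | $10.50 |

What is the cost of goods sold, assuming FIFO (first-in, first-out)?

May 7, 36 sold [FIFO — oldest first]: 36 @ $9.85 = $354.60
May 9, 117 sold [FIFO — oldest first]: 4 @ $9.85 + 44 @ $7.15 + 69 @ $8.90 = $968.10
May 11, 105 sold [FIFO — oldest first]: 105 @ $8.90 = $934.50
Total COGS = $354.60 + $968.10 + $934.50 = $2,257.20
Ending inventory: 225 @ $8.90 + 43 @ $7.10 + 142 @ $10.50 = $3,798.80
Check: goods available $6,056.00 = COGS $2,257.20 + ending $3,798.80

COGS = $2,257.20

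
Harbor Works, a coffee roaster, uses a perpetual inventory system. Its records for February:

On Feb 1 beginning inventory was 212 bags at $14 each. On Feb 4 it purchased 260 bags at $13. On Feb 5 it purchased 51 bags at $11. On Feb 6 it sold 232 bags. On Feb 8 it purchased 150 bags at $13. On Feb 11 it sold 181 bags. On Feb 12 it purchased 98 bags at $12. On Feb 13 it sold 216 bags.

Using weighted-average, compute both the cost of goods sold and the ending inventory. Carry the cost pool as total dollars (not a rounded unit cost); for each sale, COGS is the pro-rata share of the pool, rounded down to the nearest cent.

After Feb 1: 212 on hand, pool $2,968.00 (≈ $14.0000 each)
After Feb 4: 472 on hand, pool $6,348.00 (≈ $13.4492 each)
After Feb 5: 523 on hand, pool $6,909.00 (≈ $13.2103 each)
Feb 6, sell 232: 232/523 × $6,909.00 → $3,064.79
After Feb 8: 441 on hand, pool $5,794.21 (≈ $13.1388 each)
Feb 11, sell 181: 181/441 × $5,794.21 → $2,378.12
After Feb 12: 358 on hand, pool $4,592.09 (≈ $12.8271 each)
Feb 13, sell 216: 216/358 × $4,592.09 → $2,770.64
Total COGS = $3,064.79 + $2,378.12 + $2,770.64 = $8,213.55
Ending inventory (cost pool remaining) = $1,821.45
Check: goods available $10,035.00 = COGS $8,213.55 + ending $1,821.45

COGS = $8,213.55; ending inventory = $1,821.45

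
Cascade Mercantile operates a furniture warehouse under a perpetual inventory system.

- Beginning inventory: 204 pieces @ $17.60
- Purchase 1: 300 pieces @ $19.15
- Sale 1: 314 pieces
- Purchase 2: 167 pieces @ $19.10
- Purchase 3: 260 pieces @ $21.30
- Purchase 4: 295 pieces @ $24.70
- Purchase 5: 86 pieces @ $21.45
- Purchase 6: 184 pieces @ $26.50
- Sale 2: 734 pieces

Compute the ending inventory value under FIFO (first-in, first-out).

Ending inventory = $11,117.30

Sale 1 (314) [FIFO — oldest first]: 204 @ $17.60 + 110 @ $19.15 = $5,696.90
Sale 2 (734) [FIFO — oldest first]: 190 @ $19.15 + 167 @ $19.10 + 260 @ $21.30 + 117 @ $24.70 = $15,256.10
Total COGS = $5,696.90 + $15,256.10 = $20,953.00
Ending inventory: 178 @ $24.70 + 86 @ $21.45 + 184 @ $26.50 = $11,117.30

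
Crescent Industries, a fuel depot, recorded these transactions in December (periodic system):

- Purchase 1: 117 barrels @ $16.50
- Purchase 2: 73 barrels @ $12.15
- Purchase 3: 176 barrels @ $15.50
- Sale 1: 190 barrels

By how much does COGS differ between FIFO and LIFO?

$80.65

FIFO COGS: 117 @ $16.50 + 73 @ $12.15 = $2,817.45
LIFO COGS: 176 @ $15.50 + 14 @ $12.15 = $2,898.10
Difference = |$2,817.45 − $2,898.10| = $80.65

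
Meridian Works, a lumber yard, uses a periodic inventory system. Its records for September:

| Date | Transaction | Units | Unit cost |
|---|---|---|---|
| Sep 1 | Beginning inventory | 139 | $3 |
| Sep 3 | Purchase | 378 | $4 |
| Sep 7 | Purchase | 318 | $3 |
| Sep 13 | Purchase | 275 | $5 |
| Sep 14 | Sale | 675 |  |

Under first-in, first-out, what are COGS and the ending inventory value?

Sep 14, 675 sold [FIFO — oldest first]: 139 @ $3 + 378 @ $4 + 158 @ $3 = $2,403
Ending inventory: 160 @ $3 + 275 @ $5 = $1,855

COGS = $2,403; ending inventory = $1,855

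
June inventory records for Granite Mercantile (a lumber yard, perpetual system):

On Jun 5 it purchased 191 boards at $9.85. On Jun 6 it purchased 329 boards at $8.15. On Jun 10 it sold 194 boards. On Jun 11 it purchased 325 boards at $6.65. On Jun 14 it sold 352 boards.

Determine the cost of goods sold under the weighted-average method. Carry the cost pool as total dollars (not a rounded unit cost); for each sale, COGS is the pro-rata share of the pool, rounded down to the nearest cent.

After Jun 5: 191 on hand, pool $1,881.35 (≈ $9.8500 each)
After Jun 6: 520 on hand, pool $4,562.70 (≈ $8.7744 each)
Jun 10, sell 194: 194/520 × $4,562.70 → $1,702.23
After Jun 11: 651 on hand, pool $5,021.72 (≈ $7.7139 each)
Jun 14, sell 352: 352/651 × $5,021.72 → $2,715.27
Total COGS = $1,702.23 + $2,715.27 = $4,417.50
Ending inventory (cost pool remaining) = $2,306.45
Check: goods available $6,723.95 = COGS $4,417.50 + ending $2,306.45

COGS = $4,417.50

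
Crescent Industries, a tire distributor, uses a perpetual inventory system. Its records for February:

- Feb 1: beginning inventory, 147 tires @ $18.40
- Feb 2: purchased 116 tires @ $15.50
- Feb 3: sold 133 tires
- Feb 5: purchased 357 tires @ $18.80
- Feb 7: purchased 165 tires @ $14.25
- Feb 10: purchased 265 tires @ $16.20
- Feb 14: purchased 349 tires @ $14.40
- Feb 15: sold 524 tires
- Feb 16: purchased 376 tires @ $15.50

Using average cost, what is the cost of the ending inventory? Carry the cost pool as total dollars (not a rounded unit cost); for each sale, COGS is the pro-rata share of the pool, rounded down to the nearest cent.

After Feb 1: 147 on hand, pool $2,704.80 (≈ $18.4000 each)
After Feb 2: 263 on hand, pool $4,502.80 (≈ $17.1209 each)
Feb 3, sell 133: 133/263 × $4,502.80 → $2,277.08
After Feb 5: 487 on hand, pool $8,937.32 (≈ $18.3518 each)
After Feb 7: 652 on hand, pool $11,288.57 (≈ $17.3138 each)
After Feb 10: 917 on hand, pool $15,581.57 (≈ $16.9919 each)
After Feb 14: 1266 on hand, pool $20,607.17 (≈ $16.2774 each)
Feb 15, sell 524: 524/1266 × $20,607.17 → $8,529.34
After Feb 16: 1118 on hand, pool $17,905.83 (≈ $16.0159 each)
Total COGS = $2,277.08 + $8,529.34 = $10,806.42
Ending inventory (cost pool remaining) = $17,905.83
Check: goods available $28,712.25 = COGS $10,806.42 + ending $17,905.83

Ending inventory = $17,905.83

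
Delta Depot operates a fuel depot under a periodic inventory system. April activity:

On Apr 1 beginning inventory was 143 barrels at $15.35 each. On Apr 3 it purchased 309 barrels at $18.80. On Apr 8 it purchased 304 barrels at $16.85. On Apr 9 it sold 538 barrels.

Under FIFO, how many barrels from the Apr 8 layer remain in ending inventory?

Apr 9, 538 sold [FIFO — oldest first]: 143 @ $15.35 + 309 @ $18.80 + 86 @ $16.85 = $9,453.35
Ending inventory: 218 @ $16.85 = $3,673.30

218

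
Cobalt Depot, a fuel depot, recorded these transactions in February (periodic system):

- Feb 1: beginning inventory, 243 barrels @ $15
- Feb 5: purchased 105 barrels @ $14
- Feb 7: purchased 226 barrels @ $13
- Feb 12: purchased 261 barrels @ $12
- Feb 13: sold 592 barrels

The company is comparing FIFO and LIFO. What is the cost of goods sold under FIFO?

COGS = $8,269

FIFO COGS: 243 @ $15 + 105 @ $14 + 226 @ $13 + 18 @ $12 = $8,269
LIFO COGS: 261 @ $12 + 226 @ $13 + 105 @ $14 = $7,540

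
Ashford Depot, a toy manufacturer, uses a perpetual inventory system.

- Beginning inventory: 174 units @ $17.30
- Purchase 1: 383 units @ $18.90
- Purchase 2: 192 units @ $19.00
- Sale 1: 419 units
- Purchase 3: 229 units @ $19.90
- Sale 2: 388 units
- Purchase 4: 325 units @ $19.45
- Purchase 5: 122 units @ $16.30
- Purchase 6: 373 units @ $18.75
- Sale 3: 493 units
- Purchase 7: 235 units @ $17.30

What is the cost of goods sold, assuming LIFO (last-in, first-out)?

Sale 1 (419) [LIFO — newest first]: 192 @ $19.00 + 227 @ $18.90 = $7,938.30
Sale 2 (388) [LIFO — newest first]: 229 @ $19.90 + 156 @ $18.90 + 3 @ $17.30 = $7,557.40
Sale 3 (493) [LIFO — newest first]: 373 @ $18.75 + 120 @ $16.30 = $8,949.75
Total COGS = $7,938.30 + $7,557.40 + $8,949.75 = $24,445.45
Ending inventory: 171 @ $17.30 + 325 @ $19.45 + 2 @ $16.30 + 235 @ $17.30 = $13,377.65

COGS = $24,445.45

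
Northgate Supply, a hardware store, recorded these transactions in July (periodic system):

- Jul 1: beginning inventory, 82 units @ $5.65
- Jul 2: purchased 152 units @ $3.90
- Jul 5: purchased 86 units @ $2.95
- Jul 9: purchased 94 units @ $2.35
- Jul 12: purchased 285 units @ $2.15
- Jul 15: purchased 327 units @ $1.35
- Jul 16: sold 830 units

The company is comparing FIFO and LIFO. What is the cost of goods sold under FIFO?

FIFO COGS: 82 @ $5.65 + 152 @ $3.90 + 86 @ $2.95 + 94 @ $2.35 + 285 @ $2.15 + 131 @ $1.35 = $2,320.30
LIFO COGS: 327 @ $1.35 + 285 @ $2.15 + 94 @ $2.35 + 86 @ $2.95 + 38 @ $3.90 = $1,677.00

COGS = $2,320.30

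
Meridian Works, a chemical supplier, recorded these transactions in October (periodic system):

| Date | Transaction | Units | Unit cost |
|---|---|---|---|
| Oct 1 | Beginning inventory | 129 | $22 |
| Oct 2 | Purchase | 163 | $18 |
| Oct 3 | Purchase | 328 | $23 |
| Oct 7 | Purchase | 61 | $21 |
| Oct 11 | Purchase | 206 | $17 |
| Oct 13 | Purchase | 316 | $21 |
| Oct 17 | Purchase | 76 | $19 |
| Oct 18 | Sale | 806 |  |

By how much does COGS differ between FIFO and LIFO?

FIFO COGS: 129 @ $22 + 163 @ $18 + 328 @ $23 + 61 @ $21 + 125 @ $17 = $16,722
LIFO COGS: 76 @ $19 + 316 @ $21 + 206 @ $17 + 61 @ $21 + 147 @ $23 = $16,244
Difference = |$16,722 − $16,244| = $478

$478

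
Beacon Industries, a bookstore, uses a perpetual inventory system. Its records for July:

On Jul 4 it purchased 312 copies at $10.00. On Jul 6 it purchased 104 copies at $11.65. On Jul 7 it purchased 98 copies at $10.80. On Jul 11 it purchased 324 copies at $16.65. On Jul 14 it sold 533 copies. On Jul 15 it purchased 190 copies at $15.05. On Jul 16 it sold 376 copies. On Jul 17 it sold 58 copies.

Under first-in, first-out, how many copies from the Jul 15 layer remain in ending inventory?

Jul 14, 533 sold [FIFO — oldest first]: 312 @ $10.00 + 104 @ $11.65 + 98 @ $10.80 + 19 @ $16.65 = $5,706.35
Jul 16, 376 sold [FIFO — oldest first]: 305 @ $16.65 + 71 @ $15.05 = $6,146.80
Jul 17, 58 sold [FIFO — oldest first]: 58 @ $15.05 = $872.90
Total COGS = $5,706.35 + $6,146.80 + $872.90 = $12,726.05
Ending inventory: 61 @ $15.05 = $918.05

61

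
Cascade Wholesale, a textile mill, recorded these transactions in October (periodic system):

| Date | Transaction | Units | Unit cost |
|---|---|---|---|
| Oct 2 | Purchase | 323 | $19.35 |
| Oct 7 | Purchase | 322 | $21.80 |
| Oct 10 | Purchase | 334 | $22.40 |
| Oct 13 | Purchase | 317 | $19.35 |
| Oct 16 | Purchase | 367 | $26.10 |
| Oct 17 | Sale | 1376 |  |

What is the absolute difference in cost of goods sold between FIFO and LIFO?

FIFO COGS: 323 @ $19.35 + 322 @ $21.80 + 334 @ $22.40 + 317 @ $19.35 + 80 @ $26.10 = $28,973.20
LIFO COGS: 367 @ $26.10 + 317 @ $19.35 + 334 @ $22.40 + 322 @ $21.80 + 36 @ $19.35 = $30,910.45
Difference = |$28,973.20 − $30,910.45| = $1,937.25

$1,937.25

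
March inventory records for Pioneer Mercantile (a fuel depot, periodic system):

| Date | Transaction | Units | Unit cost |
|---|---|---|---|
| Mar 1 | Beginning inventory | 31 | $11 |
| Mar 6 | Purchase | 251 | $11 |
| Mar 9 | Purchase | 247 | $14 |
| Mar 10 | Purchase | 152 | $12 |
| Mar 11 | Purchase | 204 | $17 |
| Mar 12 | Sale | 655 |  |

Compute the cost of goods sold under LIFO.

Mar 12, 655 sold [LIFO — newest first]: 204 @ $17 + 152 @ $12 + 247 @ $14 + 52 @ $11 = $9,322
Ending inventory: 31 @ $11 + 199 @ $11 = $2,530

COGS = $9,322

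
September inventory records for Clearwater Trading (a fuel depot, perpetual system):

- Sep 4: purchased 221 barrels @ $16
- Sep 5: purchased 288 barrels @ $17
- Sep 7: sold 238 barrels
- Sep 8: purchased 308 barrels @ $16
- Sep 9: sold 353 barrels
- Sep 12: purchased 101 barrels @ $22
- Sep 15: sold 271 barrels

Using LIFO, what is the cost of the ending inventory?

Ending inventory = $896

Sep 7, 238 sold [LIFO — newest first]: 238 @ $17 = $4,046
Sep 9, 353 sold [LIFO — newest first]: 308 @ $16 + 45 @ $17 = $5,693
Sep 15, 271 sold [LIFO — newest first]: 101 @ $22 + 5 @ $17 + 165 @ $16 = $4,947
Total COGS = $4,046 + $5,693 + $4,947 = $14,686
Ending inventory: 56 @ $16 = $896
Check: goods available $15,582 = COGS $14,686 + ending $896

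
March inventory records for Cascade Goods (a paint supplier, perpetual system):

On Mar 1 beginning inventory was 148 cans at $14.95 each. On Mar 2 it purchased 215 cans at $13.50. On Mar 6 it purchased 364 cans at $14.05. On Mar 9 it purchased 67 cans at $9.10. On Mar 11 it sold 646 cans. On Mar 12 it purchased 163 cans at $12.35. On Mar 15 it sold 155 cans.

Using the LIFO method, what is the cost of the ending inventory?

Ending inventory = $2,311.40

Mar 11, 646 sold [LIFO — newest first]: 67 @ $9.10 + 364 @ $14.05 + 215 @ $13.50 = $8,626.40
Mar 15, 155 sold [LIFO — newest first]: 155 @ $12.35 = $1,914.25
Total COGS = $8,626.40 + $1,914.25 = $10,540.65
Ending inventory: 148 @ $14.95 + 8 @ $12.35 = $2,311.40
Check: goods available $12,852.05 = COGS $10,540.65 + ending $2,311.40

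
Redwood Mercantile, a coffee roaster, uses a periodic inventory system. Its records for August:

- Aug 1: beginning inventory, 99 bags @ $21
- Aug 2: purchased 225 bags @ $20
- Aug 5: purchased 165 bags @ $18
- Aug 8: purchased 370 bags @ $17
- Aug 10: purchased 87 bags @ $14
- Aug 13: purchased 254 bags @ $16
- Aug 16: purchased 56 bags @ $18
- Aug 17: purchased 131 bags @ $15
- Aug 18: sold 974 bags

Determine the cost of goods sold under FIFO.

Aug 18, 974 sold [FIFO — oldest first]: 99 @ $21 + 225 @ $20 + 165 @ $18 + 370 @ $17 + 87 @ $14 + 28 @ $16 = $17,505
Ending inventory: 226 @ $16 + 56 @ $18 + 131 @ $15 = $6,589

COGS = $17,505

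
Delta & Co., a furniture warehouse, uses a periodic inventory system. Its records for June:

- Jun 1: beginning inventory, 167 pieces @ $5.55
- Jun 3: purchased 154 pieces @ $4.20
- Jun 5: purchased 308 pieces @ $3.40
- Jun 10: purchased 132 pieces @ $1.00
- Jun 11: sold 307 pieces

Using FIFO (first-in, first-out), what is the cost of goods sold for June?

COGS = $1,514.85

Jun 11, 307 sold [FIFO — oldest first]: 167 @ $5.55 + 140 @ $4.20 = $1,514.85
Ending inventory: 14 @ $4.20 + 308 @ $3.40 + 132 @ $1.00 = $1,238.00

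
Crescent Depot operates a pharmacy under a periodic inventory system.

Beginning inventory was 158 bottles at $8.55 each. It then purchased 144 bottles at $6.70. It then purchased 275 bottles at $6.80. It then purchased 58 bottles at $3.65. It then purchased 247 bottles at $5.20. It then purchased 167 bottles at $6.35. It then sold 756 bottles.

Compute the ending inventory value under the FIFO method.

Ending inventory = $1,715.65

Sale 1 (756) [FIFO — oldest first]: 158 @ $8.55 + 144 @ $6.70 + 275 @ $6.80 + 58 @ $3.65 + 121 @ $5.20 = $5,026.60
Ending inventory: 126 @ $5.20 + 167 @ $6.35 = $1,715.65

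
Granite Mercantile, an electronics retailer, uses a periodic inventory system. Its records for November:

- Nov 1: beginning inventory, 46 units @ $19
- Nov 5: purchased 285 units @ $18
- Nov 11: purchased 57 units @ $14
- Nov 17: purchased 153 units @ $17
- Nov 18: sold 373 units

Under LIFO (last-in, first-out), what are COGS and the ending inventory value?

COGS = $6,333; ending inventory = $3,070

Nov 18, 373 sold [LIFO — newest first]: 153 @ $17 + 57 @ $14 + 163 @ $18 = $6,333
Ending inventory: 46 @ $19 + 122 @ $18 = $3,070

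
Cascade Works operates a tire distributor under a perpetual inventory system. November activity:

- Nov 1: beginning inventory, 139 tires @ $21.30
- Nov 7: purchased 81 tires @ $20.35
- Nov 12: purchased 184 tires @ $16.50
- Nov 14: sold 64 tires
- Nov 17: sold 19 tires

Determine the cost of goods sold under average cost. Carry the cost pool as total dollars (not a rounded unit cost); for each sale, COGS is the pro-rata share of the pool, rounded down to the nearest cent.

After Nov 1: 139 on hand, pool $2,960.70 (≈ $21.3000 each)
After Nov 7: 220 on hand, pool $4,609.05 (≈ $20.9502 each)
After Nov 12: 404 on hand, pool $7,645.05 (≈ $18.9234 each)
Nov 14, sell 64: 64/404 × $7,645.05 → $1,211.09
Nov 17, sell 19: 19/340 × $6,433.96 → $359.54
Total COGS = $1,211.09 + $359.54 = $1,570.63
Ending inventory (cost pool remaining) = $6,074.42

COGS = $1,570.63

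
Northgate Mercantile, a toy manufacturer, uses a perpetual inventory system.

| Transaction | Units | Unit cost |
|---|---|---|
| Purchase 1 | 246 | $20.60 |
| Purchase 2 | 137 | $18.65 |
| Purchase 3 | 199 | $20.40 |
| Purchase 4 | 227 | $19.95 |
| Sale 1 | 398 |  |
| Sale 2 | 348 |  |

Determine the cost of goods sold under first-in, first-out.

COGS = $14,954.05

Sale 1 (398) [FIFO — oldest first]: 246 @ $20.60 + 137 @ $18.65 + 15 @ $20.40 = $7,928.65
Sale 2 (348) [FIFO — oldest first]: 184 @ $20.40 + 164 @ $19.95 = $7,025.40
Total COGS = $7,928.65 + $7,025.40 = $14,954.05
Ending inventory: 63 @ $19.95 = $1,256.85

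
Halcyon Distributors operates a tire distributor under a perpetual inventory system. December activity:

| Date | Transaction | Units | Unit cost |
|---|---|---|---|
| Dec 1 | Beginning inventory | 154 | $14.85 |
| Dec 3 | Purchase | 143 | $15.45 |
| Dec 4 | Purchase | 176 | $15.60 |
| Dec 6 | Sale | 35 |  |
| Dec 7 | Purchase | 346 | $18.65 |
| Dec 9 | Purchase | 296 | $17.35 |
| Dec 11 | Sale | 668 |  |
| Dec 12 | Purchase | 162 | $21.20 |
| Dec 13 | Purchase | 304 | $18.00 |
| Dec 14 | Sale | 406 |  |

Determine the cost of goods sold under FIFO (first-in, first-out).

COGS = $18,726.25

Dec 6, 35 sold [FIFO — oldest first]: 35 @ $14.85 = $519.75
Dec 11, 668 sold [FIFO — oldest first]: 119 @ $14.85 + 143 @ $15.45 + 176 @ $15.60 + 230 @ $18.65 = $11,011.60
Dec 14, 406 sold [FIFO — oldest first]: 116 @ $18.65 + 290 @ $17.35 = $7,194.90
Total COGS = $519.75 + $11,011.60 + $7,194.90 = $18,726.25
Ending inventory: 6 @ $17.35 + 162 @ $21.20 + 304 @ $18.00 = $9,010.50
Check: goods available $27,736.75 = COGS $18,726.25 + ending $9,010.50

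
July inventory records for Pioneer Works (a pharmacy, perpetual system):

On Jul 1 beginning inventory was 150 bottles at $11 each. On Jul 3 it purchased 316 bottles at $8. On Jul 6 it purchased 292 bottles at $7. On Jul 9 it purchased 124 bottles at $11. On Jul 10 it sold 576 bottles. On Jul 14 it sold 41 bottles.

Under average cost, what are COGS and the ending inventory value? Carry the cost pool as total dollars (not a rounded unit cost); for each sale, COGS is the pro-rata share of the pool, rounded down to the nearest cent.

After Jul 1: 150 on hand, pool $1,650.00 (≈ $11.0000 each)
After Jul 3: 466 on hand, pool $4,178.00 (≈ $8.9657 each)
After Jul 6: 758 on hand, pool $6,222.00 (≈ $8.2084 each)
After Jul 9: 882 on hand, pool $7,586.00 (≈ $8.6009 each)
Jul 10, sell 576: 576/882 × $7,586.00 → $4,954.12
Jul 14, sell 41: 41/306 × $2,631.88 → $352.63
Total COGS = $4,954.12 + $352.63 = $5,306.75
Ending inventory (cost pool remaining) = $2,279.25

COGS = $5,306.75; ending inventory = $2,279.25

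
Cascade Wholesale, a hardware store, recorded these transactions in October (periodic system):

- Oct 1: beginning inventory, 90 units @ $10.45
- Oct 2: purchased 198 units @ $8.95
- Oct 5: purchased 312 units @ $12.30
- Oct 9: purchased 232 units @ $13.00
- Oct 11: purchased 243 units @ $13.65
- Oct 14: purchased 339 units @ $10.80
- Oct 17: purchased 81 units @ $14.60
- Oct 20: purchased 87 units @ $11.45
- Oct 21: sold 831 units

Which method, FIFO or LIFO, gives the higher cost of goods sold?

FIFO COGS: 90 @ $10.45 + 198 @ $8.95 + 312 @ $12.30 + 231 @ $13.00 = $9,553.20
LIFO COGS: 87 @ $11.45 + 81 @ $14.60 + 339 @ $10.80 + 243 @ $13.65 + 81 @ $13.00 = $10,209.90

LIFO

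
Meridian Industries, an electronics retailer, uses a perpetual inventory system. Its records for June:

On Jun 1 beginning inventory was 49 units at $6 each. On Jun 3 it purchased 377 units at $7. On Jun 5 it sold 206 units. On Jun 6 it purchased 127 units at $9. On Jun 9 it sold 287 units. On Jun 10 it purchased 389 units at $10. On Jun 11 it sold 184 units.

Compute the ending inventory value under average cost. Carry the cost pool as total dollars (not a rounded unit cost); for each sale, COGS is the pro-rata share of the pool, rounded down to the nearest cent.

Ending inventory = $2,567.11

After Jun 1: 49 on hand, pool $294.00 (≈ $6.0000 each)
After Jun 3: 426 on hand, pool $2,933.00 (≈ $6.8850 each)
Jun 5, sell 206: 206/426 × $2,933.00 → $1,418.30
After Jun 6: 347 on hand, pool $2,657.70 (≈ $7.6591 each)
Jun 9, sell 287: 287/347 × $2,657.70 → $2,198.15
After Jun 10: 449 on hand, pool $4,349.55 (≈ $9.6872 each)
Jun 11, sell 184: 184/449 × $4,349.55 → $1,782.44
Total COGS = $1,418.30 + $2,198.15 + $1,782.44 = $5,398.89
Ending inventory (cost pool remaining) = $2,567.11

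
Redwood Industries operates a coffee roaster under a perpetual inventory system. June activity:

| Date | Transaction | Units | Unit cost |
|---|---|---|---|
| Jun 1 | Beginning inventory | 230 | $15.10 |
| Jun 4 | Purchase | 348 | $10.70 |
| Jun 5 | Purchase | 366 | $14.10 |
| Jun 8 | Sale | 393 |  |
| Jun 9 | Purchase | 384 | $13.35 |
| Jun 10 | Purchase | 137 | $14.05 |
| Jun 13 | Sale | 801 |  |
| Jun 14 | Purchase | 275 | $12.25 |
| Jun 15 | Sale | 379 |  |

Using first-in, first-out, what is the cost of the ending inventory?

Ending inventory = $2,045.75

Jun 8, 393 sold [FIFO — oldest first]: 230 @ $15.10 + 163 @ $10.70 = $5,217.10
Jun 13, 801 sold [FIFO — oldest first]: 185 @ $10.70 + 366 @ $14.10 + 250 @ $13.35 = $10,477.60
Jun 15, 379 sold [FIFO — oldest first]: 134 @ $13.35 + 137 @ $14.05 + 108 @ $12.25 = $5,036.75
Total COGS = $5,217.10 + $10,477.60 + $5,036.75 = $20,731.45
Ending inventory: 167 @ $12.25 = $2,045.75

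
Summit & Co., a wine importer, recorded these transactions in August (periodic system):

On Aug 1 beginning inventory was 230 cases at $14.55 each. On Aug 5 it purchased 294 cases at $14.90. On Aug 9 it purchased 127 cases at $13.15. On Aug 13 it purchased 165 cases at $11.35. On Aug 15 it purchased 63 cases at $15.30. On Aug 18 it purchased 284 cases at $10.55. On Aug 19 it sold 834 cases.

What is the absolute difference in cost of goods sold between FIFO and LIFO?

$1,136.90

FIFO COGS: 230 @ $14.55 + 294 @ $14.90 + 127 @ $13.15 + 165 @ $11.35 + 18 @ $15.30 = $11,545.30
LIFO COGS: 284 @ $10.55 + 63 @ $15.30 + 165 @ $11.35 + 127 @ $13.15 + 195 @ $14.90 = $10,408.40
Difference = |$11,545.30 − $10,408.40| = $1,136.90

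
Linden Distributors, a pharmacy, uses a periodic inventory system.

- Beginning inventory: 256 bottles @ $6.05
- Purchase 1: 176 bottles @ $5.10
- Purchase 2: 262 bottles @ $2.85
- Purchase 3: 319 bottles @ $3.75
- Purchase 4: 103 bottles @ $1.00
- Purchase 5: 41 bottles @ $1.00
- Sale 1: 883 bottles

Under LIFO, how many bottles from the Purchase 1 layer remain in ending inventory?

18

Sale 1 (883) [LIFO — newest first]: 41 @ $1.00 + 103 @ $1.00 + 319 @ $3.75 + 262 @ $2.85 + 158 @ $5.10 = $2,892.75
Ending inventory: 256 @ $6.05 + 18 @ $5.10 = $1,640.60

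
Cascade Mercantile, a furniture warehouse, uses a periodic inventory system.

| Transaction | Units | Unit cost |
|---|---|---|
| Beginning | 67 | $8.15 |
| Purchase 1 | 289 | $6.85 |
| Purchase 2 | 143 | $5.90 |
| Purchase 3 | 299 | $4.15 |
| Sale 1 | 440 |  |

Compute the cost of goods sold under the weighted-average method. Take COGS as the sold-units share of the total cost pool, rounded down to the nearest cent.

COGS = $2,541.99

Sale 1, sell 440: 440/798 × $4,610.25 → $2,541.99
Ending inventory (cost pool remaining) = $2,068.26
Check: goods available $4,610.25 = COGS $2,541.99 + ending $2,068.26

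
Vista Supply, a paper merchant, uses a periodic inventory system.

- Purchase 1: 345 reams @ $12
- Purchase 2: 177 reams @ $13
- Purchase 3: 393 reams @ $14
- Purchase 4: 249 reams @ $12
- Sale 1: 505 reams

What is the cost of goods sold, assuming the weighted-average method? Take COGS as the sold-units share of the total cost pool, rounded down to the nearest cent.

Sale 1, sell 505: 505/1164 × $14,931.00 → $6,477.79
Ending inventory (cost pool remaining) = $8,453.21
Check: goods available $14,931.00 = COGS $6,477.79 + ending $8,453.21

COGS = $6,477.79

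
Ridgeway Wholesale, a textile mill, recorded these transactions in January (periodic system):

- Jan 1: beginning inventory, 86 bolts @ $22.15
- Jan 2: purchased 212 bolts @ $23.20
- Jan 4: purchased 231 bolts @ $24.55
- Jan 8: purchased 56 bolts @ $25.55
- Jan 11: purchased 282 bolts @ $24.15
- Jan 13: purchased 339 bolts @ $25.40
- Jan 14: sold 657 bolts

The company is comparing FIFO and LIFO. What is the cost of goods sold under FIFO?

COGS = $15,663.95

FIFO COGS: 86 @ $22.15 + 212 @ $23.20 + 231 @ $24.55 + 56 @ $25.55 + 72 @ $24.15 = $15,663.95
LIFO COGS: 339 @ $25.40 + 282 @ $24.15 + 36 @ $25.55 = $16,340.70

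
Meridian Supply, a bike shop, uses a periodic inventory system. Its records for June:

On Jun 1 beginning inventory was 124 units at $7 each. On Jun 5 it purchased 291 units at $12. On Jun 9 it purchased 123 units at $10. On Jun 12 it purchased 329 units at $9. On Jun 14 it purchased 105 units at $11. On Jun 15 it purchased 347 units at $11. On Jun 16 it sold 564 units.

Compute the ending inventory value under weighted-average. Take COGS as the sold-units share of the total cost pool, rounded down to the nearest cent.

Ending inventory = $7,740.62

Jun 16, sell 564: 564/1319 × $13,523.00 → $5,782.38
Ending inventory (cost pool remaining) = $7,740.62
Check: goods available $13,523.00 = COGS $5,782.38 + ending $7,740.62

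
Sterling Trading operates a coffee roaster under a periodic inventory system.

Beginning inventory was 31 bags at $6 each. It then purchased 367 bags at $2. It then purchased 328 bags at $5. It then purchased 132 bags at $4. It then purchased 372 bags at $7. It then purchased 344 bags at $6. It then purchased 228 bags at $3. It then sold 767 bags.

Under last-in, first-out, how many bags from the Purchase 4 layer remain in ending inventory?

177

Sale 1 (767) [LIFO — newest first]: 228 @ $3 + 344 @ $6 + 195 @ $7 = $4,113
Ending inventory: 31 @ $6 + 367 @ $2 + 328 @ $5 + 132 @ $4 + 177 @ $7 = $4,327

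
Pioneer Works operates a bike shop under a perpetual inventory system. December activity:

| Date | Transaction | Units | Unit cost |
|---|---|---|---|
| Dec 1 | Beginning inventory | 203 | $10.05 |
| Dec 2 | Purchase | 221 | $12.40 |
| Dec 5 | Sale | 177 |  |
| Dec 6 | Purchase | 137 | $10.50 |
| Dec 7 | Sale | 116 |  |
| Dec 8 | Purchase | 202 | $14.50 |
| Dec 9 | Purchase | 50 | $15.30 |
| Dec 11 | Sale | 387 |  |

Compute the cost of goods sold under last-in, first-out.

COGS = $8,576.40

Dec 5, 177 sold [LIFO — newest first]: 177 @ $12.40 = $2,194.80
Dec 7, 116 sold [LIFO — newest first]: 116 @ $10.50 = $1,218.00
Dec 11, 387 sold [LIFO — newest first]: 50 @ $15.30 + 202 @ $14.50 + 21 @ $10.50 + 44 @ $12.40 + 70 @ $10.05 = $5,163.60
Total COGS = $2,194.80 + $1,218.00 + $5,163.60 = $8,576.40
Ending inventory: 133 @ $10.05 = $1,336.65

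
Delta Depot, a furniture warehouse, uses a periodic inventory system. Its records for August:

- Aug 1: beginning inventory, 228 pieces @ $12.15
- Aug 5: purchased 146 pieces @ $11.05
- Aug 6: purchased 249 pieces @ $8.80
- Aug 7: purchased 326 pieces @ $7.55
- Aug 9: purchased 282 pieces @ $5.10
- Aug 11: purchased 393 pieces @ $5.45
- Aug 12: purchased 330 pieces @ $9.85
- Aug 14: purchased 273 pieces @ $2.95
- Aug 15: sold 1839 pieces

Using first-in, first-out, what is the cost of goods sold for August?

Aug 15, 1839 sold [FIFO — oldest first]: 228 @ $12.15 + 146 @ $11.05 + 249 @ $8.80 + 326 @ $7.55 + 282 @ $5.10 + 393 @ $5.45 + 215 @ $9.85 = $14,733.80
Ending inventory: 115 @ $9.85 + 273 @ $2.95 = $1,938.10
Check: goods available $16,671.90 = COGS $14,733.80 + ending $1,938.10

COGS = $14,733.80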